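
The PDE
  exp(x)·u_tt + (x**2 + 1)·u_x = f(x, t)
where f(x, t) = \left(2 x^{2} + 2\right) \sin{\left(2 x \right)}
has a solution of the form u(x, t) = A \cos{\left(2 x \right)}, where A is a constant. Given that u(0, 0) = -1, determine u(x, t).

Answer: u(x, t) = - \cos{\left(2 x \right)}

Derivation:
Substitute the ansatz u = A \cos{\left(2 x \right)} into the left-hand side.
Derivatives of the ansatz:
  u_tt = 0
  u_x = - 2 A \sin{\left(2 x \right)}
Term by term:
  exp(x)·u_tt = 0
  (x**2 + 1)·u_x = - 2 A x^{2} \sin{\left(2 x \right)} - 2 A \sin{\left(2 x \right)}
So the left-hand side equals
  - 2 A x^{2} \sin{\left(2 x \right)} - 2 A \sin{\left(2 x \right)}
This must equal f(x, t) identically; expanded, f = 2 x^{2} \sin{\left(2 x \right)} + 2 \sin{\left(2 x \right)}.
Matching coefficients of the independent functions:
  [x^{2} \sin{\left(2 x \right)}, \sin{\left(2 x \right)}]:  - 2 A = 2
Solving: A = -1.
Check against the point condition:
  u(0, 0) = -1  ⟹  A = -1  ✓
Hence u(x, t) = - \cos{\left(2 x \right)}.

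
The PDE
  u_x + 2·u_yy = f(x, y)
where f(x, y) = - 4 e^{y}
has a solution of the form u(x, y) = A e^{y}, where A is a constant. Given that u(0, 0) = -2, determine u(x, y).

Substitute the ansatz u = A e^{y} into the left-hand side.
Derivatives of the ansatz:
  u_x = 0
  u_yy = A e^{y}
Term by term:
  u_x = 0
  2·u_yy = 2 A e^{y}
So the left-hand side equals
  2 A e^{y}
This must equal f(x, y) = - 4 e^{y} identically.
Matching coefficients of the independent functions:
  [e^{y}]:  2 A = -4
Solving: A = -2.
Check against the point condition:
  u(0, 0) = -2  ⟹  A = -2  ✓
Hence u(x, y) = - 2 e^{y}.

Answer: u(x, y) = - 2 e^{y}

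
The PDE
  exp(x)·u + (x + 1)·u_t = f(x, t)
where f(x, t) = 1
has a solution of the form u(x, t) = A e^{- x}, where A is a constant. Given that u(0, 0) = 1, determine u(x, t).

Substitute the ansatz u = A e^{- x} into the left-hand side.
Derivatives of the ansatz:
  u_t = 0
Term by term:
  exp(x)·u = A
  (x + 1)·u_t = 0
So the left-hand side equals
  A
This must equal f(x, t) = 1 identically.
Matching coefficients of the independent functions:
  [constant term]:  A = 1
Solving: A = 1.
Check against the point condition:
  u(0, 0) = 1  ⟹  A = 1  ✓
Hence u(x, t) = e^{- x}.

Answer: u(x, t) = e^{- x}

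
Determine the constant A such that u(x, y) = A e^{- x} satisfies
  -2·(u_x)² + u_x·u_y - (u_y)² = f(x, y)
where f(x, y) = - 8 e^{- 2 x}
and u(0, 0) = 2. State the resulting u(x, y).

Answer: u(x, y) = 2 e^{- x}

Derivation:
Substitute the ansatz u = A e^{- x} into the left-hand side.
Derivatives of the ansatz:
  u_x = - A e^{- x}
  u_y = 0
Term by term:
  -2·(u_x)² = - 2 A^{2} e^{- 2 x}
  u_x·u_y = 0
  -(u_y)² = 0
So the left-hand side equals
  - 2 A^{2} e^{- 2 x}
This must equal f(x, y) = - 8 e^{- 2 x} identically.
Matching coefficients of the independent functions:
  [e^{- 2 x}]:  - 2 A^{2} = -8
These equations allow (A) = (-2) or (2).
Impose the point condition(s):
  u(0, 0) = 2  ⟹  A = 2
Only A = 2 satisfies everything.
Hence u(x, y) = 2 e^{- x}.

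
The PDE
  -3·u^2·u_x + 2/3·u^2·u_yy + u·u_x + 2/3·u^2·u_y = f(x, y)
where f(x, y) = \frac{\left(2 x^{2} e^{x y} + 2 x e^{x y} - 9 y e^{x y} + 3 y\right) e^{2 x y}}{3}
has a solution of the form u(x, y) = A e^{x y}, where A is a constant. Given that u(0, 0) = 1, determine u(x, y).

Substitute the ansatz u = A e^{x y} into the left-hand side.
Derivatives of the ansatz:
  u_x = A y e^{x y}
  u_yy = A x^{2} e^{x y}
  u_y = A x e^{x y}
Term by term:
  -3·u^2·u_x = - 3 A^{3} y e^{3 x y}
  2/3·u^2·u_yy = \frac{2 A^{3} x^{2} e^{3 x y}}{3}
  u·u_x = A^{2} y e^{2 x y}
  2/3·u^2·u_y = \frac{2 A^{3} x e^{3 x y}}{3}
So the left-hand side equals
  \frac{2 A^{3} x^{2} e^{3 x y}}{3} + \frac{2 A^{3} x e^{3 x y}}{3} - 3 A^{3} y e^{3 x y} + A^{2} y e^{2 x y}
This must equal f(x, y) identically; expanded, f = \frac{2 x^{2} e^{3 x y}}{3} + \frac{2 x e^{3 x y}}{3} - 3 y e^{3 x y} + y e^{2 x y}.
Matching coefficients of the independent functions:
  [x e^{3 x y}, x^{2} e^{3 x y}]:  \frac{2 A^{3}}{3} = \frac{2}{3}
  [y e^{2 x y}]:  A^{2} = 1
  [y e^{3 x y}]:  - 3 A^{3} = -3
Solving: A = 1.
Check against the point condition:
  u(0, 0) = 1  ⟹  A = 1  ✓
Hence u(x, y) = e^{x y}.

Answer: u(x, y) = e^{x y}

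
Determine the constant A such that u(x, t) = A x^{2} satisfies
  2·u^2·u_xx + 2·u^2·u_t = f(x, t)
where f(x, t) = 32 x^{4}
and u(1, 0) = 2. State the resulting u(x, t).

Substitute the ansatz u = A x^{2} into the left-hand side.
Derivatives of the ansatz:
  u_xx = 2 A
  u_t = 0
Term by term:
  2·u^2·u_xx = 4 A^{3} x^{4}
  2·u^2·u_t = 0
So the left-hand side equals
  4 A^{3} x^{4}
This must equal f(x, t) = 32 x^{4} identically.
Matching coefficients of the independent functions:
  [x^{4}]:  4 A^{3} = 32
Solving: A = 2.
Check against the point condition:
  u(1, 0) = 2  ⟹  A = 2  ✓
Hence u(x, t) = 2 x^{2}.

Answer: u(x, t) = 2 x^{2}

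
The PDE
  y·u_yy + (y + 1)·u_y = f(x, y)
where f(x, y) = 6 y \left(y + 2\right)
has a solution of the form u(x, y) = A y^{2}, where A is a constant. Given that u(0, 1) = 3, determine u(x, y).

Answer: u(x, y) = 3 y^{2}

Derivation:
Substitute the ansatz u = A y^{2} into the left-hand side.
Derivatives of the ansatz:
  u_yy = 2 A
  u_y = 2 A y
Term by term:
  y·u_yy = 2 A y
  (y + 1)·u_y = 2 A y^{2} + 2 A y
So the left-hand side equals
  2 A y^{2} + 4 A y
This must equal f(x, y) identically; expanded, f = 6 y^{2} + 12 y.
Matching coefficients of the independent functions:
  [y]:  4 A = 12
  [y^{2}]:  2 A = 6
Solving: A = 3.
Check against the point condition:
  u(0, 1) = 3  ⟹  A = 3  ✓
Hence u(x, y) = 3 y^{2}.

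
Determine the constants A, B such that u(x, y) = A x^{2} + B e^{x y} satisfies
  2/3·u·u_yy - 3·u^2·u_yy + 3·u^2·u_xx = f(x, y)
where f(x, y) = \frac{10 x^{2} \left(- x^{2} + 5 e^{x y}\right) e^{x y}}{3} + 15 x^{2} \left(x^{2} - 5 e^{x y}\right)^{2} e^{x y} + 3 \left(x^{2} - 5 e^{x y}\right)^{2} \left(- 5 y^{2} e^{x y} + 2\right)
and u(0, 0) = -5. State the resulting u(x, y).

Substitute the ansatz u = A x^{2} + B e^{x y} into the left-hand side.
Derivatives of the ansatz:
  u_yy = B x^{2} e^{x y}
  u_xx = 2 A + B y^{2} e^{x y}
Term by term:
  2/3·u·u_yy = \frac{2 A B x^{4} e^{x y}}{3} + \frac{2 B^{2} x^{2} e^{2 x y}}{3}
  -3·u^2·u_yy = - 3 A^{2} B x^{6} e^{x y} - 6 A B^{2} x^{4} e^{2 x y} - 3 B^{3} x^{2} e^{3 x y}
  3·u^2·u_xx = 6 A^{3} x^{4} + 3 A^{2} B x^{4} y^{2} e^{x y} + 12 A^{2} B x^{2} e^{x y} + 6 A B^{2} x^{2} y^{2} e^{2 x y} + 6 A B^{2} e^{2 x y} + 3 B^{3} y^{2} e^{3 x y}
So the left-hand side equals
  6 A^{3} x^{4} - 3 A^{2} B x^{6} e^{x y} + 3 A^{2} B x^{4} y^{2} e^{x y} + 12 A^{2} B x^{2} e^{x y} - 6 A B^{2} x^{4} e^{2 x y} + 6 A B^{2} x^{2} y^{2} e^{2 x y} + 6 A B^{2} e^{2 x y} + \frac{2 A B x^{4} e^{x y}}{3} - 3 B^{3} x^{2} e^{3 x y} + 3 B^{3} y^{2} e^{3 x y} + \frac{2 B^{2} x^{2} e^{2 x y}}{3}
This must equal f(x, y) identically; expanded, f = 15 x^{6} e^{x y} - 15 x^{4} y^{2} e^{x y} - 150 x^{4} e^{2 x y} - \frac{10 x^{4} e^{x y}}{3} + 6 x^{4} + 150 x^{2} y^{2} e^{2 x y} + 375 x^{2} e^{3 x y} + \frac{50 x^{2} e^{2 x y}}{3} - 60 x^{2} e^{x y} - 375 y^{2} e^{3 x y} + 150 e^{2 x y}.
Matching coefficients of the independent functions:
  [x^{4}]:  6 A^{3} = 6
  [x^{2} e^{x y}]:  12 A^{2} B = -60
  [x^{2} e^{2 x y}]:  \frac{2 B^{2}}{3} = \frac{50}{3}
  [x^{2} e^{3 x y}]:  - 3 B^{3} = 375
  [x^{4} e^{x y}]:  \frac{2 A B}{3} = - \frac{10}{3}
  [x^{4} e^{2 x y}]:  - 6 A B^{2} = -150
  [x^{6} e^{x y}]:  - 3 A^{2} B = 15
  [y^{2} e^{3 x y}]:  3 B^{3} = -375
  [x^{2} y^{2} e^{2 x y}, e^{2 x y}]:  6 A B^{2} = 150
  [x^{4} y^{2} e^{x y}]:  3 A^{2} B = -15
Solving: A = 1, B = -5.
Check against the point condition:
  u(0, 0) = -5  ⟹  B = -5  ✓
Hence u(x, y) = x^{2} - 5 e^{x y}.

Answer: u(x, y) = x^{2} - 5 e^{x y}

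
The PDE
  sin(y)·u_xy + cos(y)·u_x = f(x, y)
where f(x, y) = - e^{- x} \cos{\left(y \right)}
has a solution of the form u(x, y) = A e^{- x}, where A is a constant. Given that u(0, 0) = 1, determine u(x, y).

Substitute the ansatz u = A e^{- x} into the left-hand side.
Derivatives of the ansatz:
  u_xy = 0
  u_x = - A e^{- x}
Term by term:
  sin(y)·u_xy = 0
  cos(y)·u_x = - A e^{- x} \cos{\left(y \right)}
So the left-hand side equals
  - A e^{- x} \cos{\left(y \right)}
This must equal f(x, y) = - e^{- x} \cos{\left(y \right)} identically.
Matching coefficients of the independent functions:
  [e^{- x} \cos{\left(y \right)}]:  - A = -1
Solving: A = 1.
Check against the point condition:
  u(0, 0) = 1  ⟹  A = 1  ✓
Hence u(x, y) = e^{- x}.

Answer: u(x, y) = e^{- x}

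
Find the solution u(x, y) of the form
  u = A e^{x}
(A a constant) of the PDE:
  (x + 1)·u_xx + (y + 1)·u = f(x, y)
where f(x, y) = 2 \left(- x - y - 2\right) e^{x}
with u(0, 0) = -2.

Answer: u(x, y) = - 2 e^{x}

Derivation:
Substitute the ansatz u = A e^{x} into the left-hand side.
Derivatives of the ansatz:
  u_xx = A e^{x}
Term by term:
  (x + 1)·u_xx = A x e^{x} + A e^{x}
  (y + 1)·u = A y e^{x} + A e^{x}
So the left-hand side equals
  A x e^{x} + A y e^{x} + 2 A e^{x}
This must equal f(x, y) identically; expanded, f = - 2 x e^{x} - 2 y e^{x} - 4 e^{x}.
Matching coefficients of the independent functions:
  [x e^{x}, y e^{x}]:  A = -2
  [e^{x}]:  2 A = -4
Solving: A = -2.
Check against the point condition:
  u(0, 0) = -2  ⟹  A = -2  ✓
Hence u(x, y) = - 2 e^{x}.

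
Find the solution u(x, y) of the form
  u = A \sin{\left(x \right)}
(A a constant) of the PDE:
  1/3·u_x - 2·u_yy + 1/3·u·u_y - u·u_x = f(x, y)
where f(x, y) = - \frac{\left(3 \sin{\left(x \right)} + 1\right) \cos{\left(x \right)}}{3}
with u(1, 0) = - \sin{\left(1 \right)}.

Answer: u(x, y) = - \sin{\left(x \right)}

Derivation:
Substitute the ansatz u = A \sin{\left(x \right)} into the left-hand side.
Derivatives of the ansatz:
  u_x = A \cos{\left(x \right)}
  u_yy = 0
  u_y = 0
Term by term:
  1/3·u_x = \frac{A \cos{\left(x \right)}}{3}
  -2·u_yy = 0
  1/3·u·u_y = 0
  -u·u_x = - A^{2} \sin{\left(x \right)} \cos{\left(x \right)}
So the left-hand side equals
  - A^{2} \sin{\left(x \right)} \cos{\left(x \right)} + \frac{A \cos{\left(x \right)}}{3}
This must equal f(x, y) identically; expanded, f = - \sin{\left(x \right)} \cos{\left(x \right)} - \frac{\cos{\left(x \right)}}{3}.
Matching coefficients of the independent functions:
  [\sin{\left(x \right)} \cos{\left(x \right)}]:  - A^{2} = -1
  [\cos{\left(x \right)}]:  \frac{A}{3} = - \frac{1}{3}
Solving: A = -1.
Check against the point condition:
  u(1, 0) = - \sin{\left(1 \right)}  ⟹  A \sin{\left(1 \right)} = - \sin{\left(1 \right)}  ✓
Hence u(x, y) = - \sin{\left(x \right)}.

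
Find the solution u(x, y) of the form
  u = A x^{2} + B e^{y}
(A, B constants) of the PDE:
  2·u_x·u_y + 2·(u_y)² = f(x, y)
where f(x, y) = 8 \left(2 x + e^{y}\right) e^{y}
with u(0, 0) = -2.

Substitute the ansatz u = A x^{2} + B e^{y} into the left-hand side.
Derivatives of the ansatz:
  u_x = 2 A x
  u_y = B e^{y}
Term by term:
  2·u_x·u_y = 4 A B x e^{y}
  2·(u_y)² = 2 B^{2} e^{2 y}
So the left-hand side equals
  4 A B x e^{y} + 2 B^{2} e^{2 y}
This must equal f(x, y) identically; expanded, f = 16 x e^{y} + 8 e^{2 y}.
Matching coefficients of the independent functions:
  [x e^{y}]:  4 A B = 16
  [e^{2 y}]:  2 B^{2} = 8
These equations allow (A, B) = (-2, -2) or (2, 2).
Impose the point condition(s):
  u(0, 0) = -2  ⟹  B = -2
Only A = -2, B = -2 satisfies everything.
Hence u(x, y) = - 2 x^{2} - 2 e^{y}.

Answer: u(x, y) = - 2 x^{2} - 2 e^{y}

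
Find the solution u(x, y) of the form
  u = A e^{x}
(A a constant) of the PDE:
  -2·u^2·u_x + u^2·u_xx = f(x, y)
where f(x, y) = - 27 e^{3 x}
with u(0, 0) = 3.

Answer: u(x, y) = 3 e^{x}

Derivation:
Substitute the ansatz u = A e^{x} into the left-hand side.
Derivatives of the ansatz:
  u_x = A e^{x}
  u_xx = A e^{x}
Term by term:
  -2·u^2·u_x = - 2 A^{3} e^{3 x}
  u^2·u_xx = A^{3} e^{3 x}
So the left-hand side equals
  - A^{3} e^{3 x}
This must equal f(x, y) = - 27 e^{3 x} identically.
Matching coefficients of the independent functions:
  [e^{3 x}]:  - A^{3} = -27
Solving: A = 3.
Check against the point condition:
  u(0, 0) = 3  ⟹  A = 3  ✓
Hence u(x, y) = 3 e^{x}.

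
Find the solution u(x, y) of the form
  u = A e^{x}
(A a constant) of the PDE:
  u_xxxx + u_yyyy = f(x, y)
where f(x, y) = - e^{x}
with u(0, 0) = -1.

Substitute the ansatz u = A e^{x} into the left-hand side.
Derivatives of the ansatz:
  u_xxxx = A e^{x}
  u_yyyy = 0
Term by term:
  u_xxxx = A e^{x}
  u_yyyy = 0
So the left-hand side equals
  A e^{x}
This must equal f(x, y) = - e^{x} identically.
Matching coefficients of the independent functions:
  [e^{x}]:  A = -1
Solving: A = -1.
Check against the point condition:
  u(0, 0) = -1  ⟹  A = -1  ✓
Hence u(x, y) = - e^{x}.

Answer: u(x, y) = - e^{x}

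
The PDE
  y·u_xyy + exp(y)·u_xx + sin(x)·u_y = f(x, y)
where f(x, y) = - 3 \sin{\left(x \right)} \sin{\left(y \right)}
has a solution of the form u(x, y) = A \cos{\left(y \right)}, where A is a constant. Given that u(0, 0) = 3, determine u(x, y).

Substitute the ansatz u = A \cos{\left(y \right)} into the left-hand side.
Derivatives of the ansatz:
  u_xyy = 0
  u_xx = 0
  u_y = - A \sin{\left(y \right)}
Term by term:
  y·u_xyy = 0
  exp(y)·u_xx = 0
  sin(x)·u_y = - A \sin{\left(x \right)} \sin{\left(y \right)}
So the left-hand side equals
  - A \sin{\left(x \right)} \sin{\left(y \right)}
This must equal f(x, y) = - 3 \sin{\left(x \right)} \sin{\left(y \right)} identically.
Matching coefficients of the independent functions:
  [\sin{\left(x \right)} \sin{\left(y \right)}]:  - A = -3
Solving: A = 3.
Check against the point condition:
  u(0, 0) = 3  ⟹  A = 3  ✓
Hence u(x, y) = 3 \cos{\left(y \right)}.

Answer: u(x, y) = 3 \cos{\left(y \right)}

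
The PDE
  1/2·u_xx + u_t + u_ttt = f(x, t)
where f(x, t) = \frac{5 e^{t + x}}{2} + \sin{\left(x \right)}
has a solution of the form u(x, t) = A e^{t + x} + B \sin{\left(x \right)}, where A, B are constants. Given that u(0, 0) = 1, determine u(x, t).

Answer: u(x, t) = e^{t + x} - 2 \sin{\left(x \right)}

Derivation:
Substitute the ansatz u = A e^{t + x} + B \sin{\left(x \right)} into the left-hand side.
Derivatives of the ansatz:
  u_xx = A e^{t} e^{x} - B \sin{\left(x \right)}
  u_t = A e^{t} e^{x}
  u_ttt = A e^{t} e^{x}
Term by term:
  1/2·u_xx = \frac{A e^{t} e^{x}}{2} - \frac{B \sin{\left(x \right)}}{2}
  u_t = A e^{t} e^{x}
  u_ttt = A e^{t} e^{x}
So the left-hand side equals
  \frac{5 A e^{t} e^{x}}{2} - \frac{B \sin{\left(x \right)}}{2}
This must equal f(x, t) identically; expanded, f = \frac{5 e^{t} e^{x}}{2} + \sin{\left(x \right)}.
Matching coefficients of the independent functions:
  [e^{t} e^{x}]:  \frac{5 A}{2} = \frac{5}{2}
  [\sin{\left(x \right)}]:  - \frac{B}{2} = 1
Solving: A = 1, B = -2.
Check against the point condition:
  u(0, 0) = 1  ⟹  A = 1  ✓
Hence u(x, t) = e^{t + x} - 2 \sin{\left(x \right)}.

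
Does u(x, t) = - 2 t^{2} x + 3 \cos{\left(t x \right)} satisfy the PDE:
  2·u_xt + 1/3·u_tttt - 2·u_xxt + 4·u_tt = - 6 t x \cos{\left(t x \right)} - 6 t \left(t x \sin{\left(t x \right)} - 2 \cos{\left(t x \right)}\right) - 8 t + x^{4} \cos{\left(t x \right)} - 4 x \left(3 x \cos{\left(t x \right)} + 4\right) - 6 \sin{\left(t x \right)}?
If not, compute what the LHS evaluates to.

Answer: Yes

Derivation:
Evaluate each term of the left-hand side for u = - 2 t^{2} x + 3 \cos{\left(t x \right)}.
Derivatives:
  u_xt = - 3 t x \cos{\left(t x \right)} - 4 t - 3 \sin{\left(t x \right)}
  u_tttt = 3 x^{4} \cos{\left(t x \right)}
  u_xxt = 3 t^{2} x \sin{\left(t x \right)} - 6 t \cos{\left(t x \right)}
  u_tt = - 3 x^{2} \cos{\left(t x \right)} - 4 x
Terms:
  2·u_xt = - 6 t x \cos{\left(t x \right)} - 8 t - 6 \sin{\left(t x \right)}
  1/3·u_tttt = x^{4} \cos{\left(t x \right)}
  -2·u_xxt = 6 t \left(- t x \sin{\left(t x \right)} + 2 \cos{\left(t x \right)}\right)
  4·u_tt = - 4 x \left(3 x \cos{\left(t x \right)} + 4\right)
Sum: LHS = - 6 t x \cos{\left(t x \right)} - 6 t \left(t x \sin{\left(t x \right)} - 2 \cos{\left(t x \right)}\right) - 8 t + x^{4} \cos{\left(t x \right)} - 4 x \left(3 x \cos{\left(t x \right)} + 4\right) - 6 \sin{\left(t x \right)}
This is exactly the given right-hand side, so u is a solution.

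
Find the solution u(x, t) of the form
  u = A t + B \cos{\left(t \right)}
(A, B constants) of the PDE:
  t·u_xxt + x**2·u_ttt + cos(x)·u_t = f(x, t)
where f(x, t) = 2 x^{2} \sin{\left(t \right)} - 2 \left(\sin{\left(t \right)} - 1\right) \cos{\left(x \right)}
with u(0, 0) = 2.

Substitute the ansatz u = A t + B \cos{\left(t \right)} into the left-hand side.
Derivatives of the ansatz:
  u_xxt = 0
  u_ttt = B \sin{\left(t \right)}
  u_t = A - B \sin{\left(t \right)}
Term by term:
  t·u_xxt = 0
  x**2·u_ttt = B x^{2} \sin{\left(t \right)}
  cos(x)·u_t = A \cos{\left(x \right)} - B \sin{\left(t \right)} \cos{\left(x \right)}
So the left-hand side equals
  A \cos{\left(x \right)} + B x^{2} \sin{\left(t \right)} - B \sin{\left(t \right)} \cos{\left(x \right)}
This must equal f(x, t) identically; expanded, f = 2 x^{2} \sin{\left(t \right)} - 2 \sin{\left(t \right)} \cos{\left(x \right)} + 2 \cos{\left(x \right)}.
Matching coefficients of the independent functions:
  [x^{2} \sin{\left(t \right)}]:  B = 2
  [\sin{\left(t \right)} \cos{\left(x \right)}]:  - B = -2
  [\cos{\left(x \right)}]:  A = 2
Solving: A = 2, B = 2.
Check against the point condition:
  u(0, 0) = 2  ⟹  B = 2  ✓
Hence u(x, t) = 2 t + 2 \cos{\left(t \right)}.

Answer: u(x, t) = 2 t + 2 \cos{\left(t \right)}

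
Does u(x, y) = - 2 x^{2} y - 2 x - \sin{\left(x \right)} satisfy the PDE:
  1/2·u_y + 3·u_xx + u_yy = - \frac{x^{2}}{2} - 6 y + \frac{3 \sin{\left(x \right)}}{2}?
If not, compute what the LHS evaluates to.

Evaluate each term of the left-hand side for u = - 2 x^{2} y - 2 x - \sin{\left(x \right)}.
Derivatives:
  u_y = - 2 x^{2}
  u_xx = - 4 y + \sin{\left(x \right)}
  u_yy = 0
Terms:
  1/2·u_y = - x^{2}
  3·u_xx = - 12 y + 3 \sin{\left(x \right)}
  u_yy = 0
Sum: LHS = - x^{2} - 12 y + 3 \sin{\left(x \right)}
Given right-hand side: - \frac{x^{2}}{2} - 6 y + \frac{3 \sin{\left(x \right)}}{2}. Difference LHS − RHS = - \frac{x^{2}}{2} - 6 y + \frac{3 \sin{\left(x \right)}}{2} ≠ 0, so u is not a solution.

Answer: No, the LHS evaluates to - x^{2} - 12 y + 3 \sin{\left(x \right)}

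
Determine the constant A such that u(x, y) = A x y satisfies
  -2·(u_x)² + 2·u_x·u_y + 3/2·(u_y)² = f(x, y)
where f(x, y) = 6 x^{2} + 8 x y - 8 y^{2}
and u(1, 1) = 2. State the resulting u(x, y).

Substitute the ansatz u = A x y into the left-hand side.
Derivatives of the ansatz:
  u_x = A y
  u_y = A x
Term by term:
  -2·(u_x)² = - 2 A^{2} y^{2}
  2·u_x·u_y = 2 A^{2} x y
  3/2·(u_y)² = \frac{3 A^{2} x^{2}}{2}
So the left-hand side equals
  \frac{3 A^{2} x^{2}}{2} + 2 A^{2} x y - 2 A^{2} y^{2}
This must equal f(x, y) = 6 x^{2} + 8 x y - 8 y^{2} identically.
Matching coefficients of the independent functions:
  [x^{2}]:  \frac{3 A^{2}}{2} = 6
  [y^{2}]:  - 2 A^{2} = -8
  [x y]:  2 A^{2} = 8
These equations allow (A) = (-2) or (2).
Impose the point condition(s):
  u(1, 1) = 2  ⟹  A = 2
Only A = 2 satisfies everything.
Hence u(x, y) = 2 x y.

Answer: u(x, y) = 2 x y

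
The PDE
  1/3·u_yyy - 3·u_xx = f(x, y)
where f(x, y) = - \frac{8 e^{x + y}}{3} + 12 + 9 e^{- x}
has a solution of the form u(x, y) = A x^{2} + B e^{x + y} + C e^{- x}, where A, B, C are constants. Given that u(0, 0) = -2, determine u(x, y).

Substitute the ansatz u = A x^{2} + B e^{x + y} + C e^{- x} into the left-hand side.
Derivatives of the ansatz:
  u_yyy = B e^{x} e^{y}
  u_xx = 2 A + B e^{x} e^{y} + C e^{- x}
Term by term:
  1/3·u_yyy = \frac{B e^{x} e^{y}}{3}
  -3·u_xx = - 6 A - 3 B e^{x} e^{y} - 3 C e^{- x}
So the left-hand side equals
  - 6 A - \frac{8 B e^{x} e^{y}}{3} - 3 C e^{- x}
This must equal f(x, y) identically; expanded, f = - \frac{8 e^{x} e^{y}}{3} + 12 + 9 e^{- x}.
Matching coefficients of the independent functions:
  [constant term]:  - 6 A = 12
  [e^{x} e^{y}]:  - \frac{8 B}{3} = - \frac{8}{3}
  [e^{- x}]:  - 3 C = 9
Solving: A = -2, B = 1, C = -3.
Check against the point condition:
  u(0, 0) = -2  ⟹  B + C = -2  ✓
Hence u(x, y) = - 2 x^{2} + e^{x + y} - 3 e^{- x}.

Answer: u(x, y) = - 2 x^{2} + e^{x + y} - 3 e^{- x}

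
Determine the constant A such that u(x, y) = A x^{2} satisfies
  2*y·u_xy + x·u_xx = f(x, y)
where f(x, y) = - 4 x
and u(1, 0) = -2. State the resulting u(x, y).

Substitute the ansatz u = A x^{2} into the left-hand side.
Derivatives of the ansatz:
  u_xy = 0
  u_xx = 2 A
Term by term:
  2*y·u_xy = 0
  x·u_xx = 2 A x
So the left-hand side equals
  2 A x
This must equal f(x, y) = - 4 x identically.
Matching coefficients of the independent functions:
  [x]:  2 A = -4
Solving: A = -2.
Check against the point condition:
  u(1, 0) = -2  ⟹  A = -2  ✓
Hence u(x, y) = - 2 x^{2}.

Answer: u(x, y) = - 2 x^{2}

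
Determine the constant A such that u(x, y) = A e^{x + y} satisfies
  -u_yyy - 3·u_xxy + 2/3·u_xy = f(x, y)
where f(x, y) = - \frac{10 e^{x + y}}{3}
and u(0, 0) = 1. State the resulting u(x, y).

Answer: u(x, y) = e^{x + y}

Derivation:
Substitute the ansatz u = A e^{x + y} into the left-hand side.
Derivatives of the ansatz:
  u_yyy = A e^{x} e^{y}
  u_xxy = A e^{x} e^{y}
  u_xy = A e^{x} e^{y}
Term by term:
  -u_yyy = - A e^{x} e^{y}
  -3·u_xxy = - 3 A e^{x} e^{y}
  2/3·u_xy = \frac{2 A e^{x} e^{y}}{3}
So the left-hand side equals
  - \frac{10 A e^{x} e^{y}}{3}
This must equal f(x, y) identically; expanded, f = - \frac{10 e^{x} e^{y}}{3}.
Matching coefficients of the independent functions:
  [e^{x} e^{y}]:  - \frac{10 A}{3} = - \frac{10}{3}
Solving: A = 1.
Check against the point condition:
  u(0, 0) = 1  ⟹  A = 1  ✓
Hence u(x, y) = e^{x + y}.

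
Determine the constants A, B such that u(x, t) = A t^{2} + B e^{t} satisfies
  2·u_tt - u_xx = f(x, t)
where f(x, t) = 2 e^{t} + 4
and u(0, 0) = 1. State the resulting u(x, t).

Substitute the ansatz u = A t^{2} + B e^{t} into the left-hand side.
Derivatives of the ansatz:
  u_tt = 2 A + B e^{t}
  u_xx = 0
Term by term:
  2·u_tt = 4 A + 2 B e^{t}
  -u_xx = 0
So the left-hand side equals
  4 A + 2 B e^{t}
This must equal f(x, t) = 2 e^{t} + 4 identically.
Matching coefficients of the independent functions:
  [constant term]:  4 A = 4
  [e^{t}]:  2 B = 2
Solving: A = 1, B = 1.
Check against the point condition:
  u(0, 0) = 1  ⟹  B = 1  ✓
Hence u(x, t) = t^{2} + e^{t}.

Answer: u(x, t) = t^{2} + e^{t}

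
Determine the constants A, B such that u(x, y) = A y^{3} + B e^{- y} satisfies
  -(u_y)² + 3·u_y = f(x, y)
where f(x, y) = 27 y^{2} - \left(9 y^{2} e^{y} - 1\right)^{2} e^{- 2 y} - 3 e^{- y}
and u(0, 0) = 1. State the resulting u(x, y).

Substitute the ansatz u = A y^{3} + B e^{- y} into the left-hand side.
Derivatives of the ansatz:
  u_y = 3 A y^{2} - B e^{- y}
Term by term:
  -(u_y)² = - 9 A^{2} y^{4} + 6 A B y^{2} e^{- y} - B^{2} e^{- 2 y}
  3·u_y = 9 A y^{2} - 3 B e^{- y}
So the left-hand side equals
  - 9 A^{2} y^{4} + 6 A B y^{2} e^{- y} + 9 A y^{2} - B^{2} e^{- 2 y} - 3 B e^{- y}
This must equal f(x, y) identically; expanded, f = - 81 y^{4} + 27 y^{2} + 18 y^{2} e^{- y} - 3 e^{- y} - e^{- 2 y}.
Matching coefficients of the independent functions:
  [y^{2}]:  9 A = 27
  [y^{4}]:  - 9 A^{2} = -81
  [y^{2} e^{- y}]:  6 A B = 18
  [e^{- 2 y}]:  - B^{2} = -1
  [e^{- y}]:  - 3 B = -3
Solving: A = 3, B = 1.
Check against the point condition:
  u(0, 0) = 1  ⟹  B = 1  ✓
Hence u(x, y) = 3 y^{3} + e^{- y}.

Answer: u(x, y) = 3 y^{3} + e^{- y}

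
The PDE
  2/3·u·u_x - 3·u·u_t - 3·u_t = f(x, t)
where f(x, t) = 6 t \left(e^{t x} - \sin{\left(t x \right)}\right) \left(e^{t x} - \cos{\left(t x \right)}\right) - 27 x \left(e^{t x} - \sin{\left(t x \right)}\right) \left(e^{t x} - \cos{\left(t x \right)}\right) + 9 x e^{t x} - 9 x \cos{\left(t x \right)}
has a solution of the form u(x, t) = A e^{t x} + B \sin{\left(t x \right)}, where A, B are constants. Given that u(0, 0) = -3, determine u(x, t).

Substitute the ansatz u = A e^{t x} + B \sin{\left(t x \right)} into the left-hand side.
Derivatives of the ansatz:
  u_x = A t e^{t x} + B t \cos{\left(t x \right)}
  u_t = A x e^{t x} + B x \cos{\left(t x \right)}
Term by term:
  2/3·u·u_x = \frac{2 A^{2} t e^{2 t x}}{3} + \frac{2 A B t e^{t x} \sin{\left(t x \right)}}{3} + \frac{2 A B t e^{t x} \cos{\left(t x \right)}}{3} + \frac{2 B^{2} t \sin{\left(t x \right)} \cos{\left(t x \right)}}{3}
  -3·u·u_t = - 3 A^{2} x e^{2 t x} - 3 A B x e^{t x} \sin{\left(t x \right)} - 3 A B x e^{t x} \cos{\left(t x \right)} - 3 B^{2} x \sin{\left(t x \right)} \cos{\left(t x \right)}
  -3·u_t = - 3 A x e^{t x} - 3 B x \cos{\left(t x \right)}
So the left-hand side equals
  \frac{2 A^{2} t e^{2 t x}}{3} - 3 A^{2} x e^{2 t x} + \frac{2 A B t e^{t x} \sin{\left(t x \right)}}{3} + \frac{2 A B t e^{t x} \cos{\left(t x \right)}}{3} - 3 A B x e^{t x} \sin{\left(t x \right)} - 3 A B x e^{t x} \cos{\left(t x \right)} - 3 A x e^{t x} + \frac{2 B^{2} t \sin{\left(t x \right)} \cos{\left(t x \right)}}{3} - 3 B^{2} x \sin{\left(t x \right)} \cos{\left(t x \right)} - 3 B x \cos{\left(t x \right)}
This must equal f(x, t) identically; expanded, f = 6 t e^{2 t x} - 6 t e^{t x} \sin{\left(t x \right)} - 6 t e^{t x} \cos{\left(t x \right)} + 6 t \sin{\left(t x \right)} \cos{\left(t x \right)} - 27 x e^{2 t x} + 27 x e^{t x} \sin{\left(t x \right)} + 27 x e^{t x} \cos{\left(t x \right)} + 9 x e^{t x} - 27 x \sin{\left(t x \right)} \cos{\left(t x \right)} - 9 x \cos{\left(t x \right)}.
Matching coefficients of the independent functions:
  [t e^{2 t x}]:  \frac{2 A^{2}}{3} = 6
  [x e^{t x}]:  - 3 A = 9
  [x e^{2 t x}]:  - 3 A^{2} = -27
  [x \cos{\left(t x \right)}]:  - 3 B = -9
  [t e^{t x} \sin{\left(t x \right)}, t e^{t x} \cos{\left(t x \right)}]:  \frac{2 A B}{3} = -6
  [t \sin{\left(t x \right)} \cos{\left(t x \right)}]:  \frac{2 B^{2}}{3} = 6
  [x e^{t x} \sin{\left(t x \right)}, x e^{t x} \cos{\left(t x \right)}]:  - 3 A B = 27
  [x \sin{\left(t x \right)} \cos{\left(t x \right)}]:  - 3 B^{2} = -27
Solving: A = -3, B = 3.
Check against the point condition:
  u(0, 0) = -3  ⟹  A = -3  ✓
Hence u(x, t) = - 3 e^{t x} + 3 \sin{\left(t x \right)}.

Answer: u(x, t) = - 3 e^{t x} + 3 \sin{\left(t x \right)}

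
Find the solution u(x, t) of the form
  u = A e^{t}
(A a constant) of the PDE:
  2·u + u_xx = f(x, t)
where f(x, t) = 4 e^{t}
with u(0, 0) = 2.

Substitute the ansatz u = A e^{t} into the left-hand side.
Derivatives of the ansatz:
  u_xx = 0
Term by term:
  2·u = 2 A e^{t}
  u_xx = 0
So the left-hand side equals
  2 A e^{t}
This must equal f(x, t) = 4 e^{t} identically.
Matching coefficients of the independent functions:
  [e^{t}]:  2 A = 4
Solving: A = 2.
Check against the point condition:
  u(0, 0) = 2  ⟹  A = 2  ✓
Hence u(x, t) = 2 e^{t}.

Answer: u(x, t) = 2 e^{t}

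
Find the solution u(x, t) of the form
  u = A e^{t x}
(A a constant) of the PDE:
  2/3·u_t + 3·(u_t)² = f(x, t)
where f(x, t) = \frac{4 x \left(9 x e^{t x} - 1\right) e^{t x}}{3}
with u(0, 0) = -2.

Substitute the ansatz u = A e^{t x} into the left-hand side.
Derivatives of the ansatz:
  u_t = A x e^{t x}
Term by term:
  2/3·u_t = \frac{2 A x e^{t x}}{3}
  3·(u_t)² = 3 A^{2} x^{2} e^{2 t x}
So the left-hand side equals
  3 A^{2} x^{2} e^{2 t x} + \frac{2 A x e^{t x}}{3}
This must equal f(x, t) identically; expanded, f = 12 x^{2} e^{2 t x} - \frac{4 x e^{t x}}{3}.
Matching coefficients of the independent functions:
  [x e^{t x}]:  \frac{2 A}{3} = - \frac{4}{3}
  [x^{2} e^{2 t x}]:  3 A^{2} = 12
Solving: A = -2.
Check against the point condition:
  u(0, 0) = -2  ⟹  A = -2  ✓
Hence u(x, t) = - 2 e^{t x}.

Answer: u(x, t) = - 2 e^{t x}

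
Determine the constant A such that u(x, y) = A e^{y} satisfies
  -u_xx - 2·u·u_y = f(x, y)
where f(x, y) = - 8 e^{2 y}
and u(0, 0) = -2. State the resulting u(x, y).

Substitute the ansatz u = A e^{y} into the left-hand side.
Derivatives of the ansatz:
  u_xx = 0
  u_y = A e^{y}
Term by term:
  -u_xx = 0
  -2·u·u_y = - 2 A^{2} e^{2 y}
So the left-hand side equals
  - 2 A^{2} e^{2 y}
This must equal f(x, y) = - 8 e^{2 y} identically.
Matching coefficients of the independent functions:
  [e^{2 y}]:  - 2 A^{2} = -8
These equations allow (A) = (-2) or (2).
Impose the point condition(s):
  u(0, 0) = -2  ⟹  A = -2
Only A = -2 satisfies everything.
Hence u(x, y) = - 2 e^{y}.

Answer: u(x, y) = - 2 e^{y}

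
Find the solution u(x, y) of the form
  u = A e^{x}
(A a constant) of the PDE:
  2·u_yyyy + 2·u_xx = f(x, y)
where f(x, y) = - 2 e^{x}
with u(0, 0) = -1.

Substitute the ansatz u = A e^{x} into the left-hand side.
Derivatives of the ansatz:
  u_yyyy = 0
  u_xx = A e^{x}
Term by term:
  2·u_yyyy = 0
  2·u_xx = 2 A e^{x}
So the left-hand side equals
  2 A e^{x}
This must equal f(x, y) = - 2 e^{x} identically.
Matching coefficients of the independent functions:
  [e^{x}]:  2 A = -2
Solving: A = -1.
Check against the point condition:
  u(0, 0) = -1  ⟹  A = -1  ✓
Hence u(x, y) = - e^{x}.

Answer: u(x, y) = - e^{x}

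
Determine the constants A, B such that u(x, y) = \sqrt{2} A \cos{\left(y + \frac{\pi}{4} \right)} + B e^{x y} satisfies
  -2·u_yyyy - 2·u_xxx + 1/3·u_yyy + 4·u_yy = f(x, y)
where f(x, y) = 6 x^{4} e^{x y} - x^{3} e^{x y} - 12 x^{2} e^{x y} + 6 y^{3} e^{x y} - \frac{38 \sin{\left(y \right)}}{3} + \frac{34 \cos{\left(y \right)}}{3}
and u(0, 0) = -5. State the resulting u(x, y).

Answer: u(x, y) = - 3 e^{x y} - 2 \sqrt{2} \cos{\left(y + \frac{\pi}{4} \right)}

Derivation:
Substitute the ansatz u = \sqrt{2} A \cos{\left(y + \frac{\pi}{4} \right)} + B e^{x y} into the left-hand side.
Derivatives of the ansatz:
  u_yyyy = \sqrt{2} A \cos{\left(y + \frac{\pi}{4} \right)} + B x^{4} e^{x y}
  u_xxx = B y^{3} e^{x y}
  u_yyy = \sqrt{2} A \sin{\left(y + \frac{\pi}{4} \right)} + B x^{3} e^{x y}
  u_yy = - \sqrt{2} A \cos{\left(y + \frac{\pi}{4} \right)} + B x^{2} e^{x y}
Term by term:
  -2·u_yyyy = - 2 \sqrt{2} A \cos{\left(y + \frac{\pi}{4} \right)} - 2 B x^{4} e^{x y}
  -2·u_xxx = - 2 B y^{3} e^{x y}
  1/3·u_yyy = \frac{\sqrt{2} A \sin{\left(y + \frac{\pi}{4} \right)}}{3} + \frac{B x^{3} e^{x y}}{3}
  4·u_yy = - 4 \sqrt{2} A \cos{\left(y + \frac{\pi}{4} \right)} + 4 B x^{2} e^{x y}
So the left-hand side equals
  \frac{\sqrt{2} A \sin{\left(y + \frac{\pi}{4} \right)}}{3} - 6 \sqrt{2} A \cos{\left(y + \frac{\pi}{4} \right)} - 2 B x^{4} e^{x y} + \frac{B x^{3} e^{x y}}{3} + 4 B x^{2} e^{x y} - 2 B y^{3} e^{x y}
This must equal f(x, y) identically; expanded, f = 6 x^{4} e^{x y} - x^{3} e^{x y} - 12 x^{2} e^{x y} + 6 y^{3} e^{x y} - \frac{2 \sqrt{2} \sin{\left(y + \frac{\pi}{4} \right)}}{3} + 12 \sqrt{2} \cos{\left(y + \frac{\pi}{4} \right)}.
Matching coefficients of the independent functions:
  [\sqrt{2} \sin{\left(y + \frac{\pi}{4} \right)}]:  \frac{A}{3} = - \frac{2}{3}
  [\sqrt{2} \cos{\left(y + \frac{\pi}{4} \right)}]:  - 6 A = 12
  [x^{2} e^{x y}]:  4 B = -12
  [x^{3} e^{x y}]:  \frac{B}{3} = -1
  [x^{4} e^{x y}, y^{3} e^{x y}]:  - 2 B = 6
Solving: A = -2, B = -3.
Check against the point condition:
  u(0, 0) = -5  ⟹  A + B = -5  ✓
Hence u(x, y) = - 3 e^{x y} - 2 \sqrt{2} \cos{\left(y + \frac{\pi}{4} \right)}.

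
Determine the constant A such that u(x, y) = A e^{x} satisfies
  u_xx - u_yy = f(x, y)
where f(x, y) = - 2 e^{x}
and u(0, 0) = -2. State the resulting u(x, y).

Substitute the ansatz u = A e^{x} into the left-hand side.
Derivatives of the ansatz:
  u_xx = A e^{x}
  u_yy = 0
Term by term:
  u_xx = A e^{x}
  -u_yy = 0
So the left-hand side equals
  A e^{x}
This must equal f(x, y) = - 2 e^{x} identically.
Matching coefficients of the independent functions:
  [e^{x}]:  A = -2
Solving: A = -2.
Check against the point condition:
  u(0, 0) = -2  ⟹  A = -2  ✓
Hence u(x, y) = - 2 e^{x}.

Answer: u(x, y) = - 2 e^{x}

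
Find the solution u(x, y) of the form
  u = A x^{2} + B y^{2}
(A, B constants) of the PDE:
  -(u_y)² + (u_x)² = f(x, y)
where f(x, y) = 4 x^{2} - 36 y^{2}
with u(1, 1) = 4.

Substitute the ansatz u = A x^{2} + B y^{2} into the left-hand side.
Derivatives of the ansatz:
  u_y = 2 B y
  u_x = 2 A x
Term by term:
  -(u_y)² = - 4 B^{2} y^{2}
  (u_x)² = 4 A^{2} x^{2}
So the left-hand side equals
  4 A^{2} x^{2} - 4 B^{2} y^{2}
This must equal f(x, y) = 4 x^{2} - 36 y^{2} identically.
Matching coefficients of the independent functions:
  [x^{2}]:  4 A^{2} = 4
  [y^{2}]:  - 4 B^{2} = -36
These equations allow (A, B) = (-1, -3) or (-1, 3) or (1, -3) or (1, 3).
Impose the point condition(s):
  u(1, 1) = 4  ⟹  A + B = 4
Only A = 1, B = 3 satisfies everything.
Hence u(x, y) = x^{2} + 3 y^{2}.

Answer: u(x, y) = x^{2} + 3 y^{2}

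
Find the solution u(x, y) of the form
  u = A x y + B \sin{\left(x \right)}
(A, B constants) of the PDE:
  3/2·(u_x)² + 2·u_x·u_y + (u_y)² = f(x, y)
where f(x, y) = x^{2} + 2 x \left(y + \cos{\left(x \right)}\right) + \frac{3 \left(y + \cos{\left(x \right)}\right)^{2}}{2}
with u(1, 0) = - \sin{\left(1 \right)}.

Answer: u(x, y) = - x y - \sin{\left(x \right)}

Derivation:
Substitute the ansatz u = A x y + B \sin{\left(x \right)} into the left-hand side.
Derivatives of the ansatz:
  u_x = A y + B \cos{\left(x \right)}
  u_y = A x
Term by term:
  3/2·(u_x)² = \frac{3 A^{2} y^{2}}{2} + 3 A B y \cos{\left(x \right)} + \frac{3 B^{2} \cos^{2}{\left(x \right)}}{2}
  2·u_x·u_y = 2 A^{2} x y + 2 A B x \cos{\left(x \right)}
  (u_y)² = A^{2} x^{2}
So the left-hand side equals
  A^{2} x^{2} + 2 A^{2} x y + \frac{3 A^{2} y^{2}}{2} + 2 A B x \cos{\left(x \right)} + 3 A B y \cos{\left(x \right)} + \frac{3 B^{2} \cos^{2}{\left(x \right)}}{2}
This must equal f(x, y) identically; expanded, f = x^{2} + 2 x y + 2 x \cos{\left(x \right)} + \frac{3 y^{2}}{2} + 3 y \cos{\left(x \right)} + \frac{3 \cos^{2}{\left(x \right)}}{2}.
Matching coefficients of the independent functions:
  [x^{2}]:  A^{2} = 1
  [y^{2}]:  \frac{3 A^{2}}{2} = \frac{3}{2}
  [x y]:  2 A^{2} = 2
  [x \cos{\left(x \right)}]:  2 A B = 2
  [y \cos{\left(x \right)}]:  3 A B = 3
  [\cos^{2}{\left(x \right)}]:  \frac{3 B^{2}}{2} = \frac{3}{2}
These equations allow (A, B) = (-1, -1) or (1, 1).
Impose the point condition(s):
  u(1, 0) = - \sin{\left(1 \right)}  ⟹  B \sin{\left(1 \right)} = - \sin{\left(1 \right)}
Only A = -1, B = -1 satisfies everything.
Hence u(x, y) = - x y - \sin{\left(x \right)}.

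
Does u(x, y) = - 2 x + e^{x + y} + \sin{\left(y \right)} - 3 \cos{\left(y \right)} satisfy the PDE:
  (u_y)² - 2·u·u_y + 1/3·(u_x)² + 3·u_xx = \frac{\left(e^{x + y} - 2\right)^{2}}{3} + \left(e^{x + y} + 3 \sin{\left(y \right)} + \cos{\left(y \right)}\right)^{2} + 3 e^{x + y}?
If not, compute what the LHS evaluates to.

Evaluate each term of the left-hand side for u = - 2 x + e^{x + y} + \sin{\left(y \right)} - 3 \cos{\left(y \right)}.
Derivatives:
  u_y = e^{x} e^{y} + 3 \sin{\left(y \right)} + \cos{\left(y \right)}
  u_x = e^{x} e^{y} - 2
  u_xx = e^{x} e^{y}
Terms:
  (u_y)² = \left(e^{x + y} + 3 \sin{\left(y \right)} + \cos{\left(y \right)}\right)^{2}
  -2·u·u_y = 2 \left(e^{x + y} + 3 \sin{\left(y \right)} + \cos{\left(y \right)}\right) \left(2 x - e^{x + y} - \sin{\left(y \right)} + 3 \cos{\left(y \right)}\right)
  1/3·(u_x)² = \frac{\left(e^{x + y} - 2\right)^{2}}{3}
  3·u_xx = 3 e^{x + y}
Sum: LHS = \frac{\left(e^{x + y} - 2\right)^{2}}{3} + \left(e^{x + y} + 3 \sin{\left(y \right)} + \cos{\left(y \right)}\right)^{2} + 2 \left(e^{x + y} + 3 \sin{\left(y \right)} + \cos{\left(y \right)}\right) \left(2 x - e^{x + y} - \sin{\left(y \right)} + 3 \cos{\left(y \right)}\right) + 3 e^{x + y}
Given right-hand side: \frac{\left(e^{x + y} - 2\right)^{2}}{3} + \left(e^{x + y} + 3 \sin{\left(y \right)} + \cos{\left(y \right)}\right)^{2} + 3 e^{x + y}. Difference LHS − RHS = 2 \left(e^{x + y} + 3 \sin{\left(y \right)} + \cos{\left(y \right)}\right) \left(2 x - e^{x + y} - \sin{\left(y \right)} + 3 \cos{\left(y \right)}\right) ≠ 0, so u is not a solution.

Answer: No, the LHS evaluates to \frac{\left(e^{x + y} - 2\right)^{2}}{3} + \left(e^{x + y} + 3 \sin{\left(y \right)} + \cos{\left(y \right)}\right)^{2} + 2 \left(e^{x + y} + 3 \sin{\left(y \right)} + \cos{\left(y \right)}\right) \left(2 x - e^{x + y} - \sin{\left(y \right)} + 3 \cos{\left(y \right)}\right) + 3 e^{x + y}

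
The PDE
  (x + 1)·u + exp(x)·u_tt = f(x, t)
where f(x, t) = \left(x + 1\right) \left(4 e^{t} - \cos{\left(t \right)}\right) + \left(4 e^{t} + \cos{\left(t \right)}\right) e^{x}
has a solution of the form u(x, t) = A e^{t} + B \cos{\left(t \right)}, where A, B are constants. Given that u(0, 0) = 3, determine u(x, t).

Answer: u(x, t) = 4 e^{t} - \cos{\left(t \right)}

Derivation:
Substitute the ansatz u = A e^{t} + B \cos{\left(t \right)} into the left-hand side.
Derivatives of the ansatz:
  u_tt = A e^{t} - B \cos{\left(t \right)}
Term by term:
  (x + 1)·u = A x e^{t} + A e^{t} + B x \cos{\left(t \right)} + B \cos{\left(t \right)}
  exp(x)·u_tt = A e^{t} e^{x} - B e^{x} \cos{\left(t \right)}
So the left-hand side equals
  A x e^{t} + A e^{t} e^{x} + A e^{t} + B x \cos{\left(t \right)} - B e^{x} \cos{\left(t \right)} + B \cos{\left(t \right)}
This must equal f(x, t) identically; expanded, f = 4 x e^{t} - x \cos{\left(t \right)} + 4 e^{t} e^{x} + 4 e^{t} + e^{x} \cos{\left(t \right)} - \cos{\left(t \right)}.
Matching coefficients of the independent functions:
  [x e^{t}, e^{t} e^{x}, e^{t}]:  A = 4
  [x \cos{\left(t \right)}, \cos{\left(t \right)}]:  B = -1
  [e^{x} \cos{\left(t \right)}]:  - B = 1
Solving: A = 4, B = -1.
Check against the point condition:
  u(0, 0) = 3  ⟹  A + B = 3  ✓
Hence u(x, t) = 4 e^{t} - \cos{\left(t \right)}.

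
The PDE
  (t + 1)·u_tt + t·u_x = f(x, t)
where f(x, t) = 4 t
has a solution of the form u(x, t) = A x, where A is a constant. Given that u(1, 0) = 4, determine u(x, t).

Substitute the ansatz u = A x into the left-hand side.
Derivatives of the ansatz:
  u_tt = 0
  u_x = A
Term by term:
  (t + 1)·u_tt = 0
  t·u_x = A t
So the left-hand side equals
  A t
This must equal f(x, t) = 4 t identically.
Matching coefficients of the independent functions:
  [t]:  A = 4
Solving: A = 4.
Check against the point condition:
  u(1, 0) = 4  ⟹  A = 4  ✓
Hence u(x, t) = 4 x.

Answer: u(x, t) = 4 x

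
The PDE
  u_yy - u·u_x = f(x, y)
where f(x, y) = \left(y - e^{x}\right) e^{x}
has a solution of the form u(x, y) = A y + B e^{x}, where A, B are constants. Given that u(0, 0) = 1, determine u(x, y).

Answer: u(x, y) = - y + e^{x}

Derivation:
Substitute the ansatz u = A y + B e^{x} into the left-hand side.
Derivatives of the ansatz:
  u_yy = 0
  u_x = B e^{x}
Term by term:
  u_yy = 0
  -u·u_x = - A B y e^{x} - B^{2} e^{2 x}
So the left-hand side equals
  - A B y e^{x} - B^{2} e^{2 x}
This must equal f(x, y) = \left(y - e^{x}\right) e^{x} identically.
Matching coefficients of the independent functions:
  [y e^{x}]:  - A B = 1
  [e^{2 x}]:  - B^{2} = -1
These equations allow (A, B) = (-1, 1) or (1, -1).
Impose the point condition(s):
  u(0, 0) = 1  ⟹  B = 1
Only A = -1, B = 1 satisfies everything.
Hence u(x, y) = - y + e^{x}.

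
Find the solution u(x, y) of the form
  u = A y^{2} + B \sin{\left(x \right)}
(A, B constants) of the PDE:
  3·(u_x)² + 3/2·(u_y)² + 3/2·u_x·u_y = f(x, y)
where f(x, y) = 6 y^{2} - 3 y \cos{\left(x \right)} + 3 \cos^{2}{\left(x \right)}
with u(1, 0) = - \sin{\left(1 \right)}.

Substitute the ansatz u = A y^{2} + B \sin{\left(x \right)} into the left-hand side.
Derivatives of the ansatz:
  u_x = B \cos{\left(x \right)}
  u_y = 2 A y
Term by term:
  3·(u_x)² = 3 B^{2} \cos^{2}{\left(x \right)}
  3/2·(u_y)² = 6 A^{2} y^{2}
  3/2·u_x·u_y = 3 A B y \cos{\left(x \right)}
So the left-hand side equals
  6 A^{2} y^{2} + 3 A B y \cos{\left(x \right)} + 3 B^{2} \cos^{2}{\left(x \right)}
This must equal f(x, y) = 6 y^{2} - 3 y \cos{\left(x \right)} + 3 \cos^{2}{\left(x \right)} identically.
Matching coefficients of the independent functions:
  [y^{2}]:  6 A^{2} = 6
  [y \cos{\left(x \right)}]:  3 A B = -3
  [\cos^{2}{\left(x \right)}]:  3 B^{2} = 3
These equations allow (A, B) = (-1, 1) or (1, -1).
Impose the point condition(s):
  u(1, 0) = - \sin{\left(1 \right)}  ⟹  B \sin{\left(1 \right)} = - \sin{\left(1 \right)}
Only A = 1, B = -1 satisfies everything.
Hence u(x, y) = y^{2} - \sin{\left(x \right)}.

Answer: u(x, y) = y^{2} - \sin{\left(x \right)}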